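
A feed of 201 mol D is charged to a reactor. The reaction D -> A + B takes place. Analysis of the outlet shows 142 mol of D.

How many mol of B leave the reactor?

For D: n = n₀ − 1ξ → 142 = 201 − 1ξ, giving ξ = 59 mol.
Outlet amounts (n = n₀ + ν ξ):
  D: 201 − 1(59) = 142
  A: 0 + 1(59) = 59
  B: 0 + 1(59) = 59

59 mol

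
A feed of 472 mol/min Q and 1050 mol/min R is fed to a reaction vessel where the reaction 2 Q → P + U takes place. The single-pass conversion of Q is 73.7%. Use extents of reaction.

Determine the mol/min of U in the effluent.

174 mol/min

Q reacted = 0.737 × 472 = 347.9 mol/min; ν_Q = −2, so ξ = 347.9/2 = 173.9 mol/min.
Outlet amounts (n = n₀ + ν ξ):
  Q: 472 − 2(173.9) = 124.1
  P: 0 + 1(173.9) = 173.9
  U: 0 + 1(173.9) = 173.9
  R: 1050 (inert)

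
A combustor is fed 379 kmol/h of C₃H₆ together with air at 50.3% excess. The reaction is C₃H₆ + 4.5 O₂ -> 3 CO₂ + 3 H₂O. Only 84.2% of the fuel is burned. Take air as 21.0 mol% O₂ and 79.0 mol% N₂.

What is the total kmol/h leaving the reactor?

12700 kmol/h

Stoichiometric O₂ = 4.5 × 379 = 1706 kmol/h; O₂ fed = 1706 × 1.503 = 2563 kmol/h.
N₂ fed = 2563 × 79/21 = 9643 kmol/h.
Fuel reacted = 0.842 × 379 → ξ = 319.1 kmol/h.
Outlet (n = n₀ + ν ξ):
  C₃H₆: 379 − 1(319.1) = 59.88
  O₂: 2563 − 4.5(319.1) = 1127
  N₂: 9643 (inert)
  CO₂: 0 + 3(319.1) = 957.4
  H₂O: 0 + 3(319.1) = 957.4
Total out = 59.88 + 1127 + 9643 + 957.4 + 957.4 = 12750 kmol/h.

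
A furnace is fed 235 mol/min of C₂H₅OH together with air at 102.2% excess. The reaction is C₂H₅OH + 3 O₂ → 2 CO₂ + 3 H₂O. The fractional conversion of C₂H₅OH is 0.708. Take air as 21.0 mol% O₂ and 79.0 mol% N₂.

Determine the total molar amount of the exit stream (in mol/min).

Stoichiometric O₂ = 3 × 235 = 705 mol/min; O₂ fed = 705 × 2.022 = 1426 mol/min.
N₂ fed = 1426 × 79/21 = 5363 mol/min.
Fuel reacted = 0.708 × 235 → ξ = 166.4 mol/min.
Outlet (n = n₀ + ν ξ):
  C₂H₅OH: 235 − 1(166.4) = 68.62
  O₂: 1426 − 3(166.4) = 926.4
  N₂: 5363 (inert)
  CO₂: 0 + 2(166.4) = 332.8
  H₂O: 0 + 3(166.4) = 499.1
Total out = 68.62 + 926.4 + 5363 + 332.8 + 499.1 = 7190 mol/min.

7190 mol/min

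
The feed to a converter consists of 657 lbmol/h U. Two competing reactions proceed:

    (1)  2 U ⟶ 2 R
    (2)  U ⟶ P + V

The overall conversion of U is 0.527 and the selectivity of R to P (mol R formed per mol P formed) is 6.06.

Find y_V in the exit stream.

0.0695

Conversion of U: U consumed = 0.527 × 657 = 346.2 lbmol/h = 2ξ₁ + 1ξ₂.
Selectivity: 2ξ₁ / (1ξ₂) = 6.06 → ξ₁ = 3.03 ξ₂.
Substitute: (2·3.03 + 1) ξ₂ = 346.2 → ξ₂ = 49.04 lbmol/h, ξ₁ = 148.6 lbmol/h.
Outlet amounts (n = n₀ + Σ ν·ξ):
  U: 657 − 2(148.6) − 1(49.04) = 310.8
  R: 0 + 2(148.6) = 297.2
  P: 0 + 1(49.04) = 49.04
  V: 0 + 1(49.04) = 49.04
Total out = 706 lbmol/h; y_V = 49.04 / 706 = 0.06946.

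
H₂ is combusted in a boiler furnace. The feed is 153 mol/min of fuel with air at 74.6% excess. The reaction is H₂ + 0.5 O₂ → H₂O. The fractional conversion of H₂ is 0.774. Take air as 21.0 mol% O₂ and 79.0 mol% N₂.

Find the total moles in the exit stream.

Stoichiometric O₂ = 0.5 × 153 = 76.5 mol/min; O₂ fed = 76.5 × 1.746 = 133.6 mol/min.
N₂ fed = 133.6 × 79/21 = 502.5 mol/min.
Fuel reacted = 0.774 × 153 → ξ = 118.4 mol/min.
Outlet (n = n₀ + ν ξ):
  H₂: 153 − 1(118.4) = 34.58
  O₂: 133.6 − 0.5(118.4) = 74.36
  N₂: 502.5 (inert)
  H₂O: 0 + 1(118.4) = 118.4
Total out = 34.58 + 74.36 + 502.5 + 118.4 = 729.8 mol/min.

730 mol/min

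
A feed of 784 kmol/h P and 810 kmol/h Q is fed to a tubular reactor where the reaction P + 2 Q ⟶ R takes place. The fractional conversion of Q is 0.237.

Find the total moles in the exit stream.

1400 kmol/h

Q reacted = 0.237 × 810 = 192 kmol/h; ν_Q = −2, so ξ = 192/2 = 95.98 kmol/h.
Outlet amounts (n = n₀ + ν ξ):
  P: 784 − 1(95.98) = 688
  Q: 810 − 2(95.98) = 618
  R: 0 + 1(95.98) = 95.98
Total out = 688 + 618 + 95.98 = 1402 kmol/h.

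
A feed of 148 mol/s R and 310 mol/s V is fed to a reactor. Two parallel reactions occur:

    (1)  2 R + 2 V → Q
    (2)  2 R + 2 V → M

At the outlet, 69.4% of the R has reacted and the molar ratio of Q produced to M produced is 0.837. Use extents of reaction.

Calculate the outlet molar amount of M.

Conversion of R: R consumed = 0.694 × 148 = 102.7 mol/s = 2ξ₁ + 2ξ₂.
Selectivity: 1ξ₁ / (1ξ₂) = 0.837 → ξ₁ = 0.837 ξ₂.
Substitute: (2·0.837 + 2) ξ₂ = 102.7 → ξ₂ = 27.96 mol/s, ξ₁ = 23.4 mol/s.
Outlet amounts (n = n₀ + Σ ν·ξ):
  R: 148 − 2(23.4) − 2(27.96) = 45.29
  V: 310 − 2(23.4) − 2(27.96) = 207.3
  Q: 0 + 1(23.4) = 23.4
  M: 0 + 1(27.96) = 27.96

28 mol/s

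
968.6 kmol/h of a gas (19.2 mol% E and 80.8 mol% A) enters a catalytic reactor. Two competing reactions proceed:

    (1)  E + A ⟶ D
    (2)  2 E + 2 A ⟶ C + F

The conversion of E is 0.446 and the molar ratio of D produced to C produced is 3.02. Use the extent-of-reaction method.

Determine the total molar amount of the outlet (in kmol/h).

Conversion of E: E consumed = 0.446 × 186 = 82.94 kmol/h = 1ξ₁ + 2ξ₂.
Selectivity: 1ξ₁ / (1ξ₂) = 3.02 → ξ₁ = 3.02 ξ₂.
Substitute: (1·3.02 + 2) ξ₂ = 82.94 → ξ₂ = 16.52 kmol/h, ξ₁ = 49.9 kmol/h.
Outlet amounts (n = n₀ + Σ ν·ξ):
  E: 186 − 1(49.9) − 2(16.52) = 103
  A: 782.6 − 1(49.9) − 2(16.52) = 699.7
  D: 0 + 1(49.9) = 49.9
  C: 0 + 1(16.52) = 16.52
  F: 0 + 1(16.52) = 16.52
Total out = 103 + 699.7 + 49.9 + 16.52 + 16.52 = 885.7 kmol/h.

886 kmol/h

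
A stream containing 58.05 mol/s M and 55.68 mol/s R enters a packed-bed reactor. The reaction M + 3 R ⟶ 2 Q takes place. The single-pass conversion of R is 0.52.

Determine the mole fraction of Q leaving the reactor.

0.204

R reacted = 0.52 × 55.68 = 28.95 mol/s; ν_R = −3, so ξ = 28.95/3 = 9.651 mol/s.
Outlet amounts (n = n₀ + ν ξ):
  M: 58.05 − 1(9.651) = 48.4
  R: 55.68 − 3(9.651) = 26.73
  Q: 0 + 2(9.651) = 19.3
Total out = 94.43 mol/s; y_Q = 19.3 / 94.43 = 0.2044.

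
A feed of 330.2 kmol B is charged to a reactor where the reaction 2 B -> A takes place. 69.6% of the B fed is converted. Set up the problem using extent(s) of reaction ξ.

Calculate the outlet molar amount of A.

115 kmol

B reacted = 0.696 × 330.2 = 229.8 kmol; ν_B = −2, so ξ = 229.8/2 = 114.9 kmol.
Outlet amounts (n = n₀ + ν ξ):
  B: 330.2 − 2(114.9) = 100.4
  A: 0 + 1(114.9) = 114.9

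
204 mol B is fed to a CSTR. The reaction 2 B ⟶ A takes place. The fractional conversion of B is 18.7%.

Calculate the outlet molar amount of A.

19.1 mol

B reacted = 0.187 × 204 = 38.15 mol; ν_B = −2, so ξ = 38.15/2 = 19.07 mol.
Outlet amounts (n = n₀ + ν ξ):
  B: 204 − 2(19.07) = 165.9
  A: 0 + 1(19.07) = 19.07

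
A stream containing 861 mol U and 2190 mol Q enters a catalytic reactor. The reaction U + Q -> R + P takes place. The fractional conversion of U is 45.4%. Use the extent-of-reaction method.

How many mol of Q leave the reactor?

U reacted = 0.454 × 861 = 390.9 mol; ν_U = −1, so ξ = 390.9/1 = 390.9 mol.
Outlet amounts (n = n₀ + ν ξ):
  U: 861 − 1(390.9) = 470.1
  Q: 2190 − 1(390.9) = 1799
  R: 0 + 1(390.9) = 390.9
  P: 0 + 1(390.9) = 390.9

1800 mol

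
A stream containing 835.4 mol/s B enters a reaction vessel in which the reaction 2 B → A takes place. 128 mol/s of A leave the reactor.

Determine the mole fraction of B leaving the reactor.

0.819

For A: n = n₀ + 1ξ → 128 = 0 + 1ξ, giving ξ = 128 mol/s.
Outlet amounts (n = n₀ + ν ξ):
  B: 835.4 − 2(128) = 579.4
  A: 0 + 1(128) = 128
Total out = 707.4 mol/s; y_B = 579.4 / 707.4 = 0.8191.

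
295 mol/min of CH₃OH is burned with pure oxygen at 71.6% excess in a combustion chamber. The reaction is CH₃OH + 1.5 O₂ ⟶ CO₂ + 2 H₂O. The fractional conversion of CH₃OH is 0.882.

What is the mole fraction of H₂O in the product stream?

Stoichiometric O₂ = 1.5 × 295 = 442.5 mol/min; O₂ fed = 442.5 × 1.716 = 759.3 mol/min.
Fuel reacted = 0.882 × 295 → ξ = 260.2 mol/min.
Outlet (n = n₀ + ν ξ):
  CH₃OH: 295 − 1(260.2) = 34.81
  O₂: 759.3 − 1.5(260.2) = 369
  CO₂: 0 + 1(260.2) = 260.2
  H₂O: 0 + 2(260.2) = 520.4
Total out = 1184 mol/min; y_H₂O = 520.4 / 1184 = 0.4394.

0.439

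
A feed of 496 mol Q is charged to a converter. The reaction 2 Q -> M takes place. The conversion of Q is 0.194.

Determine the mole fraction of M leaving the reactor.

0.107

Q reacted = 0.194 × 496 = 96.22 mol; ν_Q = −2, so ξ = 96.22/2 = 48.11 mol.
Outlet amounts (n = n₀ + ν ξ):
  Q: 496 − 2(48.11) = 399.8
  M: 0 + 1(48.11) = 48.11
Total out = 447.9 mol; y_M = 48.11 / 447.9 = 0.1074.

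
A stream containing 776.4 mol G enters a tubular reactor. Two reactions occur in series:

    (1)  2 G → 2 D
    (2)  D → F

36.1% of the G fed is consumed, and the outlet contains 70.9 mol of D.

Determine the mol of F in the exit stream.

Conversion of G: G consumed = 2ξ₁ = 0.361 × 776.4 → ξ₁ = 140.1 mol.
D balance: n_D = 0 + 2ξ₁ − 1ξ₂ = 70.9 → ξ₂ = (2·140.1 − 70.9)/1 = 209.4 mol.
Outlet amounts (n = n₀ + Σ ν·ξ):
  G: 776.4 − 2(140.1) = 496.1
  D: 0 + 2(140.1) − 1(209.4) = 70.9
  F: 0 + 1(209.4) = 209.4

209 mol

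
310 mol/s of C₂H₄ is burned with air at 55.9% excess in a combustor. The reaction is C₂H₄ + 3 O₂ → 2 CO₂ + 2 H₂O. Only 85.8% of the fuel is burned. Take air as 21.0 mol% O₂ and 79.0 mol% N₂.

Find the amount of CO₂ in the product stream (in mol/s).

Stoichiometric O₂ = 3 × 310 = 930 mol/s; O₂ fed = 930 × 1.559 = 1450 mol/s.
N₂ fed = 1450 × 79/21 = 5454 mol/s.
Fuel reacted = 0.858 × 310 → ξ = 266 mol/s.
Outlet (n = n₀ + ν ξ):
  C₂H₄: 310 − 1(266) = 44.02
  O₂: 1450 − 3(266) = 651.9
  N₂: 5454 (inert)
  CO₂: 0 + 2(266) = 532
  H₂O: 0 + 2(266) = 532

532 mol/s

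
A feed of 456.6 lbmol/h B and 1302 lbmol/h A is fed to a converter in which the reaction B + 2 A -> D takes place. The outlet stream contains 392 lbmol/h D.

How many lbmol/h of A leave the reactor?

For D: n = n₀ + 1ξ → 392 = 0 + 1ξ, giving ξ = 392 lbmol/h.
Outlet amounts (n = n₀ + ν ξ):
  B: 456.6 − 1(392) = 64.6
  A: 1302 − 2(392) = 518
  D: 0 + 1(392) = 392

518 lbmol/h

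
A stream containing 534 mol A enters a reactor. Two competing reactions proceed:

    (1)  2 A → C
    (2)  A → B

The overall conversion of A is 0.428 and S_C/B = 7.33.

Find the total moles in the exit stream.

427 mol

Conversion of A: A consumed = 0.428 × 534 = 228.6 mol = 2ξ₁ + 1ξ₂.
Selectivity: 1ξ₁ / (1ξ₂) = 7.33 → ξ₁ = 7.33 ξ₂.
Substitute: (2·7.33 + 1) ξ₂ = 228.6 → ξ₂ = 14.59 mol, ξ₁ = 107 mol.
Outlet amounts (n = n₀ + Σ ν·ξ):
  A: 534 − 2(107) − 1(14.59) = 305.4
  C: 0 + 1(107) = 107
  B: 0 + 1(14.59) = 14.59
Total out = 305.4 + 107 + 14.59 = 427 mol.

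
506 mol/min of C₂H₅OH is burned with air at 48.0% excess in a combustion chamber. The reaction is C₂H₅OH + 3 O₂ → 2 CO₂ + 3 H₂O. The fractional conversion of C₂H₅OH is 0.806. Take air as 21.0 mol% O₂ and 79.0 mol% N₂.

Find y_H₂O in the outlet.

0.105

Stoichiometric O₂ = 3 × 506 = 1518 mol/min; O₂ fed = 1518 × 1.480 = 2247 mol/min.
N₂ fed = 2247 × 79/21 = 8452 mol/min.
Fuel reacted = 0.806 × 506 → ξ = 407.8 mol/min.
Outlet (n = n₀ + ν ξ):
  C₂H₅OH: 506 − 1(407.8) = 98.16
  O₂: 2247 − 3(407.8) = 1023
  N₂: 8452 (inert)
  CO₂: 0 + 2(407.8) = 815.7
  H₂O: 0 + 3(407.8) = 1224
Total out = 11610 mol/min; y_H₂O = 1224 / 11610 = 0.1054.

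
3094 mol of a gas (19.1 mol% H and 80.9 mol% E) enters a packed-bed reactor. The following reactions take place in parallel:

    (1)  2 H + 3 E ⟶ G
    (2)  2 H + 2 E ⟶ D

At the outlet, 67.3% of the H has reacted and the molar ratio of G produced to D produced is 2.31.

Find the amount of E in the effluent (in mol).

1970 mol

Conversion of H: H consumed = 0.673 × 591 = 397.7 mol = 2ξ₁ + 2ξ₂.
Selectivity: 1ξ₁ / (1ξ₂) = 2.31 → ξ₁ = 2.31 ξ₂.
Substitute: (2·2.31 + 2) ξ₂ = 397.7 → ξ₂ = 60.08 mol, ξ₁ = 138.8 mol.
Outlet amounts (n = n₀ + Σ ν·ξ):
  H: 591 − 2(138.8) − 2(60.08) = 193.2
  E: 2503 − 3(138.8) − 2(60.08) = 1967
  G: 0 + 1(138.8) = 138.8
  D: 0 + 1(60.08) = 60.08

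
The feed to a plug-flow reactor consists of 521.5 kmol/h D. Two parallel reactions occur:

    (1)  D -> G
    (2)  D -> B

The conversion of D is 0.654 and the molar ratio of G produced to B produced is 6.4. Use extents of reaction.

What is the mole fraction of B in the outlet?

Conversion of D: D consumed = 0.654 × 521.5 = 341.1 kmol/h = 1ξ₁ + 1ξ₂.
Selectivity: 1ξ₁ / (1ξ₂) = 6.4 → ξ₁ = 6.4 ξ₂.
Substitute: (1·6.4 + 1) ξ₂ = 341.1 → ξ₂ = 46.09 kmol/h, ξ₁ = 295 kmol/h.
Outlet amounts (n = n₀ + Σ ν·ξ):
  D: 521.5 − 1(295) − 1(46.09) = 180.4
  G: 0 + 1(295) = 295
  B: 0 + 1(46.09) = 46.09
Total out = 521.5 kmol/h; y_B = 46.09 / 521.5 = 0.08838.

0.0884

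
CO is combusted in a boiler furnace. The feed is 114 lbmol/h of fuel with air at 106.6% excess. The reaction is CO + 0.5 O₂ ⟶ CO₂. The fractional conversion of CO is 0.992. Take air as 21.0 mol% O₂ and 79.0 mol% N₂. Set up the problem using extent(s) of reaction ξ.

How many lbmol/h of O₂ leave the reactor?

Stoichiometric O₂ = 0.5 × 114 = 57 lbmol/h; O₂ fed = 57 × 2.066 = 117.8 lbmol/h.
N₂ fed = 117.8 × 79/21 = 443 lbmol/h.
Fuel reacted = 0.992 × 114 → ξ = 113.1 lbmol/h.
Outlet (n = n₀ + ν ξ):
  CO: 114 − 1(113.1) = 0.912
  O₂: 117.8 − 0.5(113.1) = 61.22
  N₂: 443 (inert)
  CO₂: 0 + 1(113.1) = 113.1

61.2 lbmol/h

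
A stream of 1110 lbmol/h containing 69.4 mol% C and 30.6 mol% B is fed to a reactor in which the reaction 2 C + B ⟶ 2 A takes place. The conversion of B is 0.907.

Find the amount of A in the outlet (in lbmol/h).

616 lbmol/h

B reacted = 0.907 × 339.7 = 308.1 lbmol/h; ν_B = −1, so ξ = 308.1/1 = 308.1 lbmol/h.
Outlet amounts (n = n₀ + ν ξ):
  C: 770.3 − 2(308.1) = 154.2
  B: 339.7 − 1(308.1) = 31.59
  A: 0 + 2(308.1) = 616.1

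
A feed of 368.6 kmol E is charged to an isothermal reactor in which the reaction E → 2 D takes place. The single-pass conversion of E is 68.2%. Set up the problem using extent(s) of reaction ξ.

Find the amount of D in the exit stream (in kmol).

E reacted = 0.682 × 368.6 = 251.4 kmol; ν_E = −1, so ξ = 251.4/1 = 251.4 kmol.
Outlet amounts (n = n₀ + ν ξ):
  E: 368.6 − 1(251.4) = 117.2
  D: 0 + 2(251.4) = 502.8

503 kmol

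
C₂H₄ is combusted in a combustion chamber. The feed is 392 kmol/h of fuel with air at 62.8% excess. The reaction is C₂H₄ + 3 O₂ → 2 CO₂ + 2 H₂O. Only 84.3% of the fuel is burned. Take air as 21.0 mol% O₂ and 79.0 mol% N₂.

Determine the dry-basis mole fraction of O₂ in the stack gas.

0.104

Stoichiometric O₂ = 3 × 392 = 1176 kmol/h; O₂ fed = 1176 × 1.628 = 1915 kmol/h.
N₂ fed = 1915 × 79/21 = 7202 kmol/h.
Fuel reacted = 0.843 × 392 → ξ = 330.5 kmol/h.
Outlet (n = n₀ + ν ξ):
  C₂H₄: 392 − 1(330.5) = 61.54
  O₂: 1915 − 3(330.5) = 923.2
  N₂: 7202 (inert)
  CO₂: 0 + 2(330.5) = 660.9
  H₂O: 0 + 2(330.5) = 660.9
Dry total = 8848 kmol/h; y_O₂ (dry) = 923.2 / 8848 = 0.1043.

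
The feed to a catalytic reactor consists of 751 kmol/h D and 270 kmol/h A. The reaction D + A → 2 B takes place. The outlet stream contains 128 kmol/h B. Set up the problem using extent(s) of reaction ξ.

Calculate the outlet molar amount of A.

206 kmol/h

For B: n = n₀ + 2ξ → 128 = 0 + 2ξ, giving ξ = 64 kmol/h.
Outlet amounts (n = n₀ + ν ξ):
  D: 751 − 1(64) = 687
  A: 270 − 1(64) = 206
  B: 0 + 2(64) = 128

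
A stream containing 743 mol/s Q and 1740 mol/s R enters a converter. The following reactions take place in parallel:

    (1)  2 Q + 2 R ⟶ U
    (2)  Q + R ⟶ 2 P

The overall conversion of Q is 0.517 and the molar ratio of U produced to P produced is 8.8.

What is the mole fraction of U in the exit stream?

Conversion of Q: Q consumed = 0.517 × 743 = 384.1 mol/s = 2ξ₁ + 1ξ₂.
Selectivity: 1ξ₁ / (2ξ₂) = 8.8 → ξ₁ = 17.6 ξ₂.
Substitute: (2·17.6 + 1) ξ₂ = 384.1 → ξ₂ = 10.61 mol/s, ξ₁ = 186.8 mol/s.
Outlet amounts (n = n₀ + Σ ν·ξ):
  Q: 743 − 2(186.8) − 1(10.61) = 358.9
  R: 1740 − 2(186.8) − 1(10.61) = 1356
  U: 0 + 1(186.8) = 186.8
  P: 0 + 2(10.61) = 21.22
Total out = 1923 mol/s; y_U = 186.8 / 1923 = 0.09713.

0.0971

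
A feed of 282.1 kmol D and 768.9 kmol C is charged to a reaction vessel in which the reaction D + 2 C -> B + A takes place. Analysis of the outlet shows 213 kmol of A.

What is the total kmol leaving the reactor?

For A: n = n₀ + 1ξ → 213 = 0 + 1ξ, giving ξ = 213 kmol.
Outlet amounts (n = n₀ + ν ξ):
  D: 282.1 − 1(213) = 69.1
  C: 768.9 − 2(213) = 342.9
  B: 0 + 1(213) = 213
  A: 0 + 1(213) = 213
Total out = 69.1 + 342.9 + 213 + 213 = 838 kmol.

838 kmol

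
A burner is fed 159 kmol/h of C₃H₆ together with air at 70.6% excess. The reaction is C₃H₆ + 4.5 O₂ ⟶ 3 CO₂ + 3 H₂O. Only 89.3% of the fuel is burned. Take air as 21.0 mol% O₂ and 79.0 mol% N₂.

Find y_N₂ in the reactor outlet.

0.76

Stoichiometric O₂ = 4.5 × 159 = 715.5 kmol/h; O₂ fed = 715.5 × 1.706 = 1221 kmol/h.
N₂ fed = 1221 × 79/21 = 4592 kmol/h.
Fuel reacted = 0.893 × 159 → ξ = 142 kmol/h.
Outlet (n = n₀ + ν ξ):
  C₃H₆: 159 − 1(142) = 17.01
  O₂: 1221 − 4.5(142) = 581.7
  N₂: 4592 (inert)
  CO₂: 0 + 3(142) = 426
  H₂O: 0 + 3(142) = 426
Total out = 6043 kmol/h; y_N₂ = 4592 / 6043 = 0.7599.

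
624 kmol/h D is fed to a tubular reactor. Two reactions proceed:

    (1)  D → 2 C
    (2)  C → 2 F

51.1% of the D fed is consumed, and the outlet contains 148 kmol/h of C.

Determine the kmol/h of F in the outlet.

Conversion of D: D consumed = 1ξ₁ = 0.511 × 624 → ξ₁ = 318.9 kmol/h.
C balance: n_C = 0 + 2ξ₁ − 1ξ₂ = 148 → ξ₂ = (2·318.9 − 148)/1 = 489.7 kmol/h.
Outlet amounts (n = n₀ + Σ ν·ξ):
  D: 624 − 1(318.9) = 305.1
  C: 0 + 2(318.9) − 1(489.7) = 148
  F: 0 + 2(489.7) = 979.5

979 kmol/h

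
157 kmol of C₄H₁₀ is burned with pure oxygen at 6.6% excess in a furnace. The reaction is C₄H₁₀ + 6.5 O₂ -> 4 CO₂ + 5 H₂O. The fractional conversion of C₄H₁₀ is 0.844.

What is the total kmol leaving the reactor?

Stoichiometric O₂ = 6.5 × 157 = 1020 kmol; O₂ fed = 1020 × 1.066 = 1088 kmol.
Fuel reacted = 0.844 × 157 → ξ = 132.5 kmol.
Outlet (n = n₀ + ν ξ):
  C₄H₁₀: 157 − 1(132.5) = 24.49
  O₂: 1088 − 6.5(132.5) = 226.6
  CO₂: 0 + 4(132.5) = 530
  H₂O: 0 + 5(132.5) = 662.5
Total out = 24.49 + 226.6 + 530 + 662.5 = 1444 kmol.

1440 kmol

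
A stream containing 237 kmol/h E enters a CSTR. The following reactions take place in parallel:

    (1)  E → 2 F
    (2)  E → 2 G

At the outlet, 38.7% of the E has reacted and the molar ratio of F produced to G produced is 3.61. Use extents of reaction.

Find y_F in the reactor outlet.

0.437

Conversion of E: E consumed = 0.387 × 237 = 91.72 kmol/h = 1ξ₁ + 1ξ₂.
Selectivity: 2ξ₁ / (2ξ₂) = 3.61 → ξ₁ = 3.61 ξ₂.
Substitute: (1·3.61 + 1) ξ₂ = 91.72 → ξ₂ = 19.9 kmol/h, ξ₁ = 71.82 kmol/h.
Outlet amounts (n = n₀ + Σ ν·ξ):
  E: 237 − 1(71.82) − 1(19.9) = 145.3
  F: 0 + 2(71.82) = 143.6
  G: 0 + 2(19.9) = 39.79
Total out = 328.7 kmol/h; y_F = 143.6 / 328.7 = 0.437.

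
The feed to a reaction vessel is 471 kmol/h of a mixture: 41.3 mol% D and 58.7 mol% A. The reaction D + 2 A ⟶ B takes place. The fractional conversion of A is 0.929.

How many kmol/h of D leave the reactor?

66.1 kmol/h

A reacted = 0.929 × 276.5 = 256.8 kmol/h; ν_A = −2, so ξ = 256.8/2 = 128.4 kmol/h.
Outlet amounts (n = n₀ + ν ξ):
  D: 194.5 − 1(128.4) = 66.1
  A: 276.5 − 2(128.4) = 19.63
  B: 0 + 1(128.4) = 128.4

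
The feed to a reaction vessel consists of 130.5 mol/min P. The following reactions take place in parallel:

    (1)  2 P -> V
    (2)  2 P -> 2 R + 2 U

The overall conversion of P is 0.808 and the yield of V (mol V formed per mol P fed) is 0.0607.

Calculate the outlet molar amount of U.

Yield of V: 1ξ₁ / 130.5 = 0.0607 → ξ₁ = 7.921 mol/min.
Conversion of P: 2ξ₁ + 2ξ₂ = 0.808 × 130.5 = 105.4 → ξ₂ = 44.8 mol/min.
Outlet amounts (n = n₀ + Σ ν·ξ):
  P: 130.5 − 2(7.921) − 2(44.8) = 25.06
  V: 0 + 1(7.921) = 7.921
  R: 0 + 2(44.8) = 89.6
  U: 0 + 2(44.8) = 89.6

89.6 mol/min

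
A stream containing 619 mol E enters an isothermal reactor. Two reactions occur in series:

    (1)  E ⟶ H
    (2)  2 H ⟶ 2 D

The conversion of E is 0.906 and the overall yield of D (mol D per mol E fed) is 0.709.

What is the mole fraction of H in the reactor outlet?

Conversion of E: E consumed = 1ξ₁ = 0.906 × 619 → ξ₁ = 560.8 mol.
Yield of D: 2ξ₂ / 619 = 0.709 → ξ₂ = 219.4 mol.
Outlet amounts (n = n₀ + Σ ν·ξ):
  E: 619 − 1(560.8) = 58.19
  H: 0 + 1(560.8) − 2(219.4) = 121.9
  D: 0 + 2(219.4) = 438.9
Total out = 619 mol; y_H = 121.9 / 619 = 0.197.

0.197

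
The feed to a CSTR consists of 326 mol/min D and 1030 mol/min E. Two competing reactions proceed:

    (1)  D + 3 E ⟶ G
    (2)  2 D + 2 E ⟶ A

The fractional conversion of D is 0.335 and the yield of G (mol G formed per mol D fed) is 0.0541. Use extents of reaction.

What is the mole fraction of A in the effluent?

0.0393

Yield of G: 1ξ₁ / 326 = 0.0541 → ξ₁ = 17.64 mol/min.
Conversion of D: 1ξ₁ + 2ξ₂ = 0.335 × 326 = 109.2 → ξ₂ = 45.79 mol/min.
Outlet amounts (n = n₀ + Σ ν·ξ):
  D: 326 − 1(17.64) − 2(45.79) = 216.8
  E: 1030 − 3(17.64) − 2(45.79) = 885.5
  G: 0 + 1(17.64) = 17.64
  A: 0 + 1(45.79) = 45.79
Total out = 1166 mol/min; y_A = 45.79 / 1166 = 0.03928.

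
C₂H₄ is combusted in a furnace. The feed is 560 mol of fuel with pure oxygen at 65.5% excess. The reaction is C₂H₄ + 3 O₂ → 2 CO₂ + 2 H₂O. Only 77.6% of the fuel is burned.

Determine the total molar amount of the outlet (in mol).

Stoichiometric O₂ = 3 × 560 = 1680 mol; O₂ fed = 1680 × 1.655 = 2780 mol.
Fuel reacted = 0.776 × 560 → ξ = 434.6 mol.
Outlet (n = n₀ + ν ξ):
  C₂H₄: 560 − 1(434.6) = 125.4
  O₂: 2780 − 3(434.6) = 1477
  CO₂: 0 + 2(434.6) = 869.1
  H₂O: 0 + 2(434.6) = 869.1
Total out = 125.4 + 1477 + 869.1 + 869.1 = 3340 mol.

3340 mol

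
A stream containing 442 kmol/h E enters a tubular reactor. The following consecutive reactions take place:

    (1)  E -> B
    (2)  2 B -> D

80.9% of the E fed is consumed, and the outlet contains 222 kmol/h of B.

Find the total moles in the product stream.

374 kmol/h

Conversion of E: E consumed = 1ξ₁ = 0.809 × 442 → ξ₁ = 357.6 kmol/h.
B balance: n_B = 0 + 1ξ₁ − 2ξ₂ = 222 → ξ₂ = (1·357.6 − 222)/2 = 67.79 kmol/h.
Outlet amounts (n = n₀ + Σ ν·ξ):
  E: 442 − 1(357.6) = 84.42
  B: 0 + 1(357.6) − 2(67.79) = 222
  D: 0 + 1(67.79) = 67.79
Total out = 84.42 + 222 + 67.79 = 374.2 kmol/h.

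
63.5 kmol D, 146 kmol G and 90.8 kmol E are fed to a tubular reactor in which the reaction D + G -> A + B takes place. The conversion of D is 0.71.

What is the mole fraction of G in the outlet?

0.336

D reacted = 0.71 × 63.5 = 45.09 kmol; ν_D = −1, so ξ = 45.09/1 = 45.09 kmol.
Outlet amounts (n = n₀ + ν ξ):
  D: 63.5 − 1(45.09) = 18.41
  G: 146 − 1(45.09) = 100.9
  A: 0 + 1(45.09) = 45.09
  B: 0 + 1(45.09) = 45.09
  E: 90.8 (inert)
Total out = 300.3 kmol; y_G = 100.9 / 300.3 = 0.336.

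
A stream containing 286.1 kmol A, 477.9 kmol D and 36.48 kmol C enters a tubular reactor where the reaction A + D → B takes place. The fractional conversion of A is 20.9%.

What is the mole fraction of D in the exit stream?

0.564

A reacted = 0.209 × 286.1 = 59.79 kmol; ν_A = −1, so ξ = 59.79/1 = 59.79 kmol.
Outlet amounts (n = n₀ + ν ξ):
  A: 286.1 − 1(59.79) = 226.3
  D: 477.9 − 1(59.79) = 418.1
  B: 0 + 1(59.79) = 59.79
  C: 36.48 (inert)
Total out = 740.7 kmol; y_D = 418.1 / 740.7 = 0.5645.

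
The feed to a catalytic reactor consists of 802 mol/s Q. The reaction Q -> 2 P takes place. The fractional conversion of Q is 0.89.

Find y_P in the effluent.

Q reacted = 0.89 × 802 = 713.8 mol/s; ν_Q = −1, so ξ = 713.8/1 = 713.8 mol/s.
Outlet amounts (n = n₀ + ν ξ):
  Q: 802 − 1(713.8) = 88.22
  P: 0 + 2(713.8) = 1428
Total out = 1516 mol/s; y_P = 1428 / 1516 = 0.9418.

0.942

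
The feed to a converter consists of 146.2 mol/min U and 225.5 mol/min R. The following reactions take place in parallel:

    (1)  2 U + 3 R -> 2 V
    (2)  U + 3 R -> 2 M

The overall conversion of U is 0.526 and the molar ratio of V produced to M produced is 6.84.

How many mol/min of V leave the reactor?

Conversion of U: U consumed = 0.526 × 146.2 = 76.9 mol/min = 2ξ₁ + 1ξ₂.
Selectivity: 2ξ₁ / (2ξ₂) = 6.84 → ξ₁ = 6.84 ξ₂.
Substitute: (2·6.84 + 1) ξ₂ = 76.9 → ξ₂ = 5.239 mol/min, ξ₁ = 35.83 mol/min.
Outlet amounts (n = n₀ + Σ ν·ξ):
  U: 146.2 − 2(35.83) − 1(5.239) = 69.3
  R: 225.5 − 3(35.83) − 3(5.239) = 102.3
  V: 0 + 2(35.83) = 71.66
  M: 0 + 2(5.239) = 10.48

71.7 mol/min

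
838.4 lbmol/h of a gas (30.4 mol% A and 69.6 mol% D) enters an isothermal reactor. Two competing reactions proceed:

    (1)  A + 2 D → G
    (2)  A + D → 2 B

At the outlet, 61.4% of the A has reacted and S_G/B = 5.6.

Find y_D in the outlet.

Conversion of A: A consumed = 0.614 × 254.9 = 156.5 lbmol/h = 1ξ₁ + 1ξ₂.
Selectivity: 1ξ₁ / (2ξ₂) = 5.6 → ξ₁ = 11.2 ξ₂.
Substitute: (1·11.2 + 1) ξ₂ = 156.5 → ξ₂ = 12.83 lbmol/h, ξ₁ = 143.7 lbmol/h.
Outlet amounts (n = n₀ + Σ ν·ξ):
  A: 254.9 − 1(143.7) − 1(12.83) = 98.38
  D: 583.5 − 2(143.7) − 1(12.83) = 283.4
  G: 0 + 1(143.7) = 143.7
  B: 0 + 2(12.83) = 25.65
Total out = 551.1 lbmol/h; y_D = 283.4 / 551.1 = 0.5142.

0.514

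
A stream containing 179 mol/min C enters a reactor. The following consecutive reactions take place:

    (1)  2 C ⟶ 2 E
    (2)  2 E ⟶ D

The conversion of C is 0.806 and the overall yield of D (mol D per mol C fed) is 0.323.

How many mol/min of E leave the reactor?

28.6 mol/min

Conversion of C: C consumed = 2ξ₁ = 0.806 × 179 → ξ₁ = 72.14 mol/min.
Yield of D: 1ξ₂ / 179 = 0.323 → ξ₂ = 57.82 mol/min.
Outlet amounts (n = n₀ + Σ ν·ξ):
  C: 179 − 2(72.14) = 34.73
  E: 0 + 2(72.14) − 2(57.82) = 28.64
  D: 0 + 1(57.82) = 57.82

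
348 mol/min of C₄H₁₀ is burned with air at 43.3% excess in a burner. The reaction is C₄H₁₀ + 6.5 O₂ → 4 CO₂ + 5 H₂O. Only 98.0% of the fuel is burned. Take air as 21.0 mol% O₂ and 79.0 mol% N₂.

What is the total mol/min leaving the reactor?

Stoichiometric O₂ = 6.5 × 348 = 2262 mol/min; O₂ fed = 2262 × 1.433 = 3241 mol/min.
N₂ fed = 3241 × 79/21 = 12190 mol/min.
Fuel reacted = 0.98 × 348 → ξ = 341 mol/min.
Outlet (n = n₀ + ν ξ):
  C₄H₁₀: 348 − 1(341) = 6.96
  O₂: 3241 − 6.5(341) = 1025
  N₂: 12190 (inert)
  CO₂: 0 + 4(341) = 1364
  H₂O: 0 + 5(341) = 1705
Total out = 6.96 + 1025 + 12190 + 1364 + 1705 = 16300 mol/min.

16300 mol/min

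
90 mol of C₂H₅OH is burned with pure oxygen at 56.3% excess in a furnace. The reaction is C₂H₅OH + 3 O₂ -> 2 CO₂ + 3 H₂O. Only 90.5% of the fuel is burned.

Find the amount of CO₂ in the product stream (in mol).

Stoichiometric O₂ = 3 × 90 = 270 mol; O₂ fed = 270 × 1.563 = 422 mol.
Fuel reacted = 0.905 × 90 → ξ = 81.45 mol.
Outlet (n = n₀ + ν ξ):
  C₂H₅OH: 90 − 1(81.45) = 8.55
  O₂: 422 − 3(81.45) = 177.7
  CO₂: 0 + 2(81.45) = 162.9
  H₂O: 0 + 3(81.45) = 244.4

163 mol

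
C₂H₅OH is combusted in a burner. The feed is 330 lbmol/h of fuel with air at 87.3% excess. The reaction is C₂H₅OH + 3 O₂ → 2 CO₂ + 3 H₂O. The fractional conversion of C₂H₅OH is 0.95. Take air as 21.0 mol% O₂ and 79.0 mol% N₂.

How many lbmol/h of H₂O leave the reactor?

Stoichiometric O₂ = 3 × 330 = 990 lbmol/h; O₂ fed = 990 × 1.873 = 1854 lbmol/h.
N₂ fed = 1854 × 79/21 = 6976 lbmol/h.
Fuel reacted = 0.95 × 330 → ξ = 313.5 lbmol/h.
Outlet (n = n₀ + ν ξ):
  C₂H₅OH: 330 − 1(313.5) = 16.5
  O₂: 1854 − 3(313.5) = 913.8
  N₂: 6976 (inert)
  CO₂: 0 + 2(313.5) = 627
  H₂O: 0 + 3(313.5) = 940.5

940 lbmol/h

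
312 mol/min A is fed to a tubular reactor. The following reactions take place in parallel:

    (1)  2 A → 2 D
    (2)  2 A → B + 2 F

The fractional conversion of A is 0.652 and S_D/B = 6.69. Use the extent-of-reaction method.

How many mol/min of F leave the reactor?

Conversion of A: A consumed = 0.652 × 312 = 203.4 mol/min = 2ξ₁ + 2ξ₂.
Selectivity: 2ξ₁ / (1ξ₂) = 6.69 → ξ₁ = 3.345 ξ₂.
Substitute: (2·3.345 + 2) ξ₂ = 203.4 → ξ₂ = 23.41 mol/min, ξ₁ = 78.3 mol/min.
Outlet amounts (n = n₀ + Σ ν·ξ):
  A: 312 − 2(78.3) − 2(23.41) = 108.6
  D: 0 + 2(78.3) = 156.6
  B: 0 + 1(23.41) = 23.41
  F: 0 + 2(23.41) = 46.82

46.8 mol/min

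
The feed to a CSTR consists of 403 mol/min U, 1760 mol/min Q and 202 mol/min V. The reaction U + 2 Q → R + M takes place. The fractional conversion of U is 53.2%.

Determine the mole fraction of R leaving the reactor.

U reacted = 0.532 × 403 = 214.4 mol/min; ν_U = −1, so ξ = 214.4/1 = 214.4 mol/min.
Outlet amounts (n = n₀ + ν ξ):
  U: 403 − 1(214.4) = 188.6
  Q: 1760 − 2(214.4) = 1331
  R: 0 + 1(214.4) = 214.4
  M: 0 + 1(214.4) = 214.4
  V: 202 (inert)
Total out = 2151 mol/min; y_R = 214.4 / 2151 = 0.09969.

0.0997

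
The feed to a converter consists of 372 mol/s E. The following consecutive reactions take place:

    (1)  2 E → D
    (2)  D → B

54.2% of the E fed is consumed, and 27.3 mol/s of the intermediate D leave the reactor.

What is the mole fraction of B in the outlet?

0.271

Conversion of E: E consumed = 2ξ₁ = 0.542 × 372 → ξ₁ = 100.8 mol/s.
D balance: n_D = 0 + 1ξ₁ − 1ξ₂ = 27.3 → ξ₂ = (1·100.8 − 27.3)/1 = 73.51 mol/s.
Outlet amounts (n = n₀ + Σ ν·ξ):
  E: 372 − 2(100.8) = 170.4
  D: 0 + 1(100.8) − 1(73.51) = 27.3
  B: 0 + 1(73.51) = 73.51
Total out = 271.2 mol/s; y_B = 73.51 / 271.2 = 0.2711.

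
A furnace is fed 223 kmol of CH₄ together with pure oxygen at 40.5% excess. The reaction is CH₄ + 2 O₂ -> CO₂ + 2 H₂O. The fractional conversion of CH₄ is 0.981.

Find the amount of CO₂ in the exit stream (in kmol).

219 kmol

Stoichiometric O₂ = 2 × 223 = 446 kmol; O₂ fed = 446 × 1.405 = 626.6 kmol.
Fuel reacted = 0.981 × 223 → ξ = 218.8 kmol.
Outlet (n = n₀ + ν ξ):
  CH₄: 223 − 1(218.8) = 4.237
  O₂: 626.6 − 2(218.8) = 189.1
  CO₂: 0 + 1(218.8) = 218.8
  H₂O: 0 + 2(218.8) = 437.5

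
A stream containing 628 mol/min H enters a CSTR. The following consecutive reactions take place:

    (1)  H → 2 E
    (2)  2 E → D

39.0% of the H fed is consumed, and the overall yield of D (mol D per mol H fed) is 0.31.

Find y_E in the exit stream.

Conversion of H: H consumed = 1ξ₁ = 0.39 × 628 → ξ₁ = 244.9 mol/min.
Yield of D: 1ξ₂ / 628 = 0.31 → ξ₂ = 194.7 mol/min.
Outlet amounts (n = n₀ + Σ ν·ξ):
  H: 628 − 1(244.9) = 383.1
  E: 0 + 2(244.9) − 2(194.7) = 100.5
  D: 0 + 1(194.7) = 194.7
Total out = 678.2 mol/min; y_E = 100.5 / 678.2 = 0.1481.

0.148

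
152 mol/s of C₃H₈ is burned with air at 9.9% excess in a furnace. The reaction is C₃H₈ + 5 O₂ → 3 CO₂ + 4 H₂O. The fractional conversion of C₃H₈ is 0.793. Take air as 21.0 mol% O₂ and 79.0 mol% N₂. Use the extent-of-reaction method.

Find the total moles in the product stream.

4250 mol/s

Stoichiometric O₂ = 5 × 152 = 760 mol/s; O₂ fed = 760 × 1.099 = 835.2 mol/s.
N₂ fed = 835.2 × 79/21 = 3142 mol/s.
Fuel reacted = 0.793 × 152 → ξ = 120.5 mol/s.
Outlet (n = n₀ + ν ξ):
  C₃H₈: 152 − 1(120.5) = 31.46
  O₂: 835.2 − 5(120.5) = 232.6
  N₂: 3142 (inert)
  CO₂: 0 + 3(120.5) = 361.6
  H₂O: 0 + 4(120.5) = 482.1
Total out = 31.46 + 232.6 + 3142 + 361.6 + 482.1 = 4250 mol/s.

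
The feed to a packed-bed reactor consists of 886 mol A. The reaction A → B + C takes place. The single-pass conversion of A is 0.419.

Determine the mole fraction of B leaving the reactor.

0.295

A reacted = 0.419 × 886 = 371.2 mol; ν_A = −1, so ξ = 371.2/1 = 371.2 mol.
Outlet amounts (n = n₀ + ν ξ):
  A: 886 − 1(371.2) = 514.8
  B: 0 + 1(371.2) = 371.2
  C: 0 + 1(371.2) = 371.2
Total out = 1257 mol; y_B = 371.2 / 1257 = 0.2953.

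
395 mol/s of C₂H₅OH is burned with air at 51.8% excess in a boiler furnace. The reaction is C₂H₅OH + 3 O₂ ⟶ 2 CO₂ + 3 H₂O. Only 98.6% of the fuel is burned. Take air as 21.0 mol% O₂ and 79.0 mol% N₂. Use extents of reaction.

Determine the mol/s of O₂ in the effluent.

630 mol/s

Stoichiometric O₂ = 3 × 395 = 1185 mol/s; O₂ fed = 1185 × 1.518 = 1799 mol/s.
N₂ fed = 1799 × 79/21 = 6767 mol/s.
Fuel reacted = 0.986 × 395 → ξ = 389.5 mol/s.
Outlet (n = n₀ + ν ξ):
  C₂H₅OH: 395 − 1(389.5) = 5.53
  O₂: 1799 − 3(389.5) = 630.4
  N₂: 6767 (inert)
  CO₂: 0 + 2(389.5) = 778.9
  H₂O: 0 + 3(389.5) = 1168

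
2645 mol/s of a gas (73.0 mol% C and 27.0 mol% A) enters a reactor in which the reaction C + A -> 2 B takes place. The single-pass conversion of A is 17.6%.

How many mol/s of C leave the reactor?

1810 mol/s

A reacted = 0.176 × 714.1 = 125.7 mol/s; ν_A = −1, so ξ = 125.7/1 = 125.7 mol/s.
Outlet amounts (n = n₀ + ν ξ):
  C: 1931 − 1(125.7) = 1805
  A: 714.1 − 1(125.7) = 588.5
  B: 0 + 2(125.7) = 251.4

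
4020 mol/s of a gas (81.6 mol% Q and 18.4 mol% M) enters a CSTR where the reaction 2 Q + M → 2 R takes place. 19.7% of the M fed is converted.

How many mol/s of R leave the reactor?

291 mol/s

M reacted = 0.197 × 739.7 = 145.7 mol/s; ν_M = −1, so ξ = 145.7/1 = 145.7 mol/s.
Outlet amounts (n = n₀ + ν ξ):
  Q: 3280 − 2(145.7) = 2989
  M: 739.7 − 1(145.7) = 594
  R: 0 + 2(145.7) = 291.4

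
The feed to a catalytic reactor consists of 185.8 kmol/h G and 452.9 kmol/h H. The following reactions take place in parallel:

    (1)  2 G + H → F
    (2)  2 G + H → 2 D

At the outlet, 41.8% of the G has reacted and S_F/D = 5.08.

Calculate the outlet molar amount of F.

Conversion of G: G consumed = 0.418 × 185.8 = 77.66 kmol/h = 2ξ₁ + 2ξ₂.
Selectivity: 1ξ₁ / (2ξ₂) = 5.08 → ξ₁ = 10.16 ξ₂.
Substitute: (2·10.16 + 2) ξ₂ = 77.66 → ξ₂ = 3.48 kmol/h, ξ₁ = 35.35 kmol/h.
Outlet amounts (n = n₀ + Σ ν·ξ):
  G: 185.8 − 2(35.35) − 2(3.48) = 108.1
  H: 452.9 − 1(35.35) − 1(3.48) = 414.1
  F: 0 + 1(35.35) = 35.35
  D: 0 + 2(3.48) = 6.959

35.4 kmol/h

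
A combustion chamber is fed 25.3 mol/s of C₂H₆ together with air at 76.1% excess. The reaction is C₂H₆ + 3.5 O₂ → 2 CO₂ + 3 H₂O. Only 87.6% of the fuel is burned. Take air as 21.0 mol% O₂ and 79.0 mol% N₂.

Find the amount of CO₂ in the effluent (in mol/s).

44.3 mol/s

Stoichiometric O₂ = 3.5 × 25.3 = 88.55 mol/s; O₂ fed = 88.55 × 1.761 = 155.9 mol/s.
N₂ fed = 155.9 × 79/21 = 586.6 mol/s.
Fuel reacted = 0.876 × 25.3 → ξ = 22.16 mol/s.
Outlet (n = n₀ + ν ξ):
  C₂H₆: 25.3 − 1(22.16) = 3.137
  O₂: 155.9 − 3.5(22.16) = 78.37
  N₂: 586.6 (inert)
  CO₂: 0 + 2(22.16) = 44.33
  H₂O: 0 + 3(22.16) = 66.49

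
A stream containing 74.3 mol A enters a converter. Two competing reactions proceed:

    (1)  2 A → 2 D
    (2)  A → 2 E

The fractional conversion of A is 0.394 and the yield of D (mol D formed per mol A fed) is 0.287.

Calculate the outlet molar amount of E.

Yield of D: 2ξ₁ / 74.3 = 0.287 → ξ₁ = 10.66 mol.
Conversion of A: 2ξ₁ + 1ξ₂ = 0.394 × 74.3 = 29.27 → ξ₂ = 7.95 mol.
Outlet amounts (n = n₀ + Σ ν·ξ):
  A: 74.3 − 2(10.66) − 1(7.95) = 45.03
  D: 0 + 2(10.66) = 21.32
  E: 0 + 2(7.95) = 15.9

15.9 mol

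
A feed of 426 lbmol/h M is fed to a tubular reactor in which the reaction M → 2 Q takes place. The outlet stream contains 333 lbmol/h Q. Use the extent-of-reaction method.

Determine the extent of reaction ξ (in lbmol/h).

ξ = 166 lbmol/h

For Q: n = n₀ + 2ξ → 333 = 0 + 2ξ, giving ξ = 166.5 lbmol/h.
Outlet amounts (n = n₀ + ν ξ):
  M: 426 − 1(166.5) = 259.5
  Q: 0 + 2(166.5) = 333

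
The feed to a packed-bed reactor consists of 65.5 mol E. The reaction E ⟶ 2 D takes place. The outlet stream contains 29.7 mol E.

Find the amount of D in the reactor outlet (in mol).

71.6 mol

For E: n = n₀ − 1ξ → 29.7 = 65.5 − 1ξ, giving ξ = 35.8 mol.
Outlet amounts (n = n₀ + ν ξ):
  E: 65.5 − 1(35.8) = 29.7
  D: 0 + 2(35.8) = 71.6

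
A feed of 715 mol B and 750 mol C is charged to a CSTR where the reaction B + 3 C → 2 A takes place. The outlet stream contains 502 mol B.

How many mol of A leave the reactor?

For B: n = n₀ − 1ξ → 502 = 715 − 1ξ, giving ξ = 213 mol.
Outlet amounts (n = n₀ + ν ξ):
  B: 715 − 1(213) = 502
  C: 750 − 3(213) = 111
  A: 0 + 2(213) = 426

426 mol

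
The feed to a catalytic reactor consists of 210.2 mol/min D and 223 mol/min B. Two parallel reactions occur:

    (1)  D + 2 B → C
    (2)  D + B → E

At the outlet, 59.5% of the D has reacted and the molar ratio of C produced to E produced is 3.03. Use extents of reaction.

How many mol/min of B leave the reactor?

Conversion of D: D consumed = 0.595 × 210.2 = 125.1 mol/min = 1ξ₁ + 1ξ₂.
Selectivity: 1ξ₁ / (1ξ₂) = 3.03 → ξ₁ = 3.03 ξ₂.
Substitute: (1·3.03 + 1) ξ₂ = 125.1 → ξ₂ = 31.03 mol/min, ξ₁ = 94.03 mol/min.
Outlet amounts (n = n₀ + Σ ν·ξ):
  D: 210.2 − 1(94.03) − 1(31.03) = 85.13
  B: 223 − 2(94.03) − 1(31.03) = 3.896
  C: 0 + 1(94.03) = 94.03
  E: 0 + 1(31.03) = 31.03

3.9 mol/min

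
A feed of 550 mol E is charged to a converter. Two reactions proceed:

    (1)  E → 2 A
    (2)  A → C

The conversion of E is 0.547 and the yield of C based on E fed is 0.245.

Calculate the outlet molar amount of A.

467 mol

Conversion of E: E consumed = 1ξ₁ = 0.547 × 550 → ξ₁ = 300.9 mol.
Yield of C: 1ξ₂ / 550 = 0.245 → ξ₂ = 134.8 mol.
Outlet amounts (n = n₀ + Σ ν·ξ):
  E: 550 − 1(300.9) = 249.1
  A: 0 + 2(300.9) − 1(134.8) = 467
  C: 0 + 1(134.8) = 134.8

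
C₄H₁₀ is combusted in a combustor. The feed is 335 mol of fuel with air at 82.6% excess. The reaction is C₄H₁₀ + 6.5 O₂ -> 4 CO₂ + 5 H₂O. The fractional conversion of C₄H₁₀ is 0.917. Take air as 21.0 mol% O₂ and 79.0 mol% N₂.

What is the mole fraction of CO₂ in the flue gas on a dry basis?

0.0675

Stoichiometric O₂ = 6.5 × 335 = 2178 mol; O₂ fed = 2178 × 1.826 = 3976 mol.
N₂ fed = 3976 × 79/21 = 14960 mol.
Fuel reacted = 0.917 × 335 → ξ = 307.2 mol.
Outlet (n = n₀ + ν ξ):
  C₄H₁₀: 335 − 1(307.2) = 27.81
  O₂: 3976 − 6.5(307.2) = 1979
  N₂: 14960 (inert)
  CO₂: 0 + 4(307.2) = 1229
  H₂O: 0 + 5(307.2) = 1536
Dry total = 18190 mol; y_CO₂ (dry) = 1229 / 18190 = 0.06754.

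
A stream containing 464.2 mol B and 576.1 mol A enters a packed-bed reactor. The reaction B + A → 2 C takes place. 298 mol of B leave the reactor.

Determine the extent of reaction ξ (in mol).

ξ = 166 mol

For B: n = n₀ − 1ξ → 298 = 464.2 − 1ξ, giving ξ = 166.2 mol.
Outlet amounts (n = n₀ + ν ξ):
  B: 464.2 − 1(166.2) = 298
  A: 576.1 − 1(166.2) = 409.9
  C: 0 + 2(166.2) = 332.4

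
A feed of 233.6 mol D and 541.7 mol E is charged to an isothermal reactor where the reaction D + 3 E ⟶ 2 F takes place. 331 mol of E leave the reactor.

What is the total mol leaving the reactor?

635 mol

For E: n = n₀ − 3ξ → 331 = 541.7 − 3ξ, giving ξ = 70.23 mol.
Outlet amounts (n = n₀ + ν ξ):
  D: 233.6 − 1(70.23) = 163.4
  E: 541.7 − 3(70.23) = 331
  F: 0 + 2(70.23) = 140.5
Total out = 163.4 + 331 + 140.5 = 634.8 mol.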